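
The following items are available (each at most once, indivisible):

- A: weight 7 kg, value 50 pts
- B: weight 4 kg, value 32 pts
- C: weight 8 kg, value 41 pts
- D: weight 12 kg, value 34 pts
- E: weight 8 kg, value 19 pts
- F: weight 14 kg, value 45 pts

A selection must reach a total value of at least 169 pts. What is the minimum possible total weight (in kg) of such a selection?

Subsets with value ≥ 169, sorted by total weight:
- A+B+C+D+E: weight 39, value 176
- A+B+C+E+F: weight 41, value 187
- A+C+D+F: weight 41, value 170
- A+B+C+D+F: weight 45, value 202
Minimum weight: 39 kg.

39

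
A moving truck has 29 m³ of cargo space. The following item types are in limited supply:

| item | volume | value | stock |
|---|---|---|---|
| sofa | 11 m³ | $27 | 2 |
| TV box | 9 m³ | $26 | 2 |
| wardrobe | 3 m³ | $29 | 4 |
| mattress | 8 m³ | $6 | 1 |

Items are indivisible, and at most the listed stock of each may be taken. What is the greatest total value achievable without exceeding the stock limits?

$148

Best selections within volume 29 and stock limits:
- 1×TV box + 4×wardrobe + 1×mattress: volume 29, value 148
- 1×sofa + 4×wardrobe: volume 23, value 143
- 1×TV box + 4×wardrobe: volume 21, value 142
- 1×sofa + 1×TV box + 3×wardrobe: volume 29, value 140
Best: $148.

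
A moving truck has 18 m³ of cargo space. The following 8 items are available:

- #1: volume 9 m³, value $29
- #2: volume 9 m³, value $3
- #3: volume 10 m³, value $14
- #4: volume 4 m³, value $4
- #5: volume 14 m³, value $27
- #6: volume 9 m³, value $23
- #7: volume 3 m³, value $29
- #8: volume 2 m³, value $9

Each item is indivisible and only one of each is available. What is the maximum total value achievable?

$71

This is a 0/1 knapsack; check combinations near the capacity.
- #1+#4+#7+#8: volume 9+4+3+2=18, value 29+4+29+9=71
- #1+#7+#8: volume 9+3+2=14, value 29+29+9=67
- #4+#6+#7+#8: volume 4+9+3+2=18, value 4+23+29+9=65
Best: $71.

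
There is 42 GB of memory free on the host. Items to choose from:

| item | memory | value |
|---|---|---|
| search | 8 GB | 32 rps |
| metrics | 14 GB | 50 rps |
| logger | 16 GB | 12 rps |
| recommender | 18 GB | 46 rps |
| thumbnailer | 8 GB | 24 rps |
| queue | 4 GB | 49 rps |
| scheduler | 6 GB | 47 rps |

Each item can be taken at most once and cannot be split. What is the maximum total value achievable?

202 rps

Check high-value combinations within 42 GB:
- search+metrics+thumbnailer+queue+scheduler: memory 8+14+8+4+6=40, value 32+50+24+49+47=202
- metrics+recommender+queue+scheduler: memory 14+18+4+6=42, value 50+46+49+47=192
- search+metrics+queue+scheduler: memory 8+14+4+6=32, value 32+50+49+47=178
- search+recommender+queue+scheduler: memory 8+18+4+6=36, value 32+46+49+47=174
- metrics+thumbnailer+queue+scheduler: memory 14+8+4+6=32, value 50+24+49+47=170
Best: 202 rps.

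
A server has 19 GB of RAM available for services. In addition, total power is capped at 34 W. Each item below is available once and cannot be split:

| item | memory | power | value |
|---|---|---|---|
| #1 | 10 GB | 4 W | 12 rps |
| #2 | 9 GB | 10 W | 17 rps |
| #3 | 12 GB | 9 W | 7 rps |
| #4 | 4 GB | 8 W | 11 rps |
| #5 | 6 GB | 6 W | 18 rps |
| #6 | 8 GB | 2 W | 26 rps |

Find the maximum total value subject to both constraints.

Feasible sets respecting both limits:
- #4+#5+#6: memory 18, power 16, value 55
- #2+#4+#5: memory 19, power 24, value 46
- #5+#6: memory 14, power 8, value 44
- #2+#6: memory 17, power 12, value 43
Best: 55 rps.

55 rps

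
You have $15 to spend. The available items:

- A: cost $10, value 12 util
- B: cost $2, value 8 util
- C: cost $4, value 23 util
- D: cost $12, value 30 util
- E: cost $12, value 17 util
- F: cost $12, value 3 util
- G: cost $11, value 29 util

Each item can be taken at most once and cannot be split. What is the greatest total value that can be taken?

Check high-value combinations within $15:
- C+G: cost 4+11=15, value 23+29=52
- B+D: cost 2+12=14, value 8+30=38
- B+G: cost 2+11=13, value 8+29=37
- A+C: cost 10+4=14, value 12+23=35
Best: 52 util.

52 util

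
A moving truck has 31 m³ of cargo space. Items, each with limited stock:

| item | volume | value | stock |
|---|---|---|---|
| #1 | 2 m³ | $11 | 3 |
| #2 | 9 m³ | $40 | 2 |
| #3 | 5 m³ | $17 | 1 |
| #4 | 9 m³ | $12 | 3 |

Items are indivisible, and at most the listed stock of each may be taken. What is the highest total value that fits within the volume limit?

Top feasible selections:
- 3×#1 + 2×#2 + 1×#3: volume 29, value 130
- 2×#1 + 2×#2 + 1×#3: volume 27, value 119
- 2×#1 + 2×#2 + 1×#4: volume 31, value 114
Best: $130.

$130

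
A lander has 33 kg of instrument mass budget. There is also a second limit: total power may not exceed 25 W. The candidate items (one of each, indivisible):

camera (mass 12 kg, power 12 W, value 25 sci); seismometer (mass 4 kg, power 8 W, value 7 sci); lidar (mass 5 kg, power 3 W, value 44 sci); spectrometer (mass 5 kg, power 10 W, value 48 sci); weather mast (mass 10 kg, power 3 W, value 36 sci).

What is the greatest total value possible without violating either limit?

135 sci

Feasible sets respecting both limits:
- seismometer+lidar+spectrometer+weather mast: mass 24, power 24, value 135
- lidar+spectrometer+weather mast: mass 20, power 16, value 128
- camera+lidar+spectrometer: mass 22, power 25, value 117
- camera+spectrometer+weather mast: mass 27, power 25, value 109
Best: 135 sci.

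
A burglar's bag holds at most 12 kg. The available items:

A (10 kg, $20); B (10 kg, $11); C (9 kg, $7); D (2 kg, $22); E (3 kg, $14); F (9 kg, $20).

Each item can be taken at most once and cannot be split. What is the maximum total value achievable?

$42

Check high-value combinations within 12 kg:
- D+F: weight 2+9=11, value 22+20=42
- A+D: weight 10+2=12, value 20+22=42
- D+E: weight 2+3=5, value 22+14=36
- E+F: weight 3+9=12, value 14+20=34
Best: $42.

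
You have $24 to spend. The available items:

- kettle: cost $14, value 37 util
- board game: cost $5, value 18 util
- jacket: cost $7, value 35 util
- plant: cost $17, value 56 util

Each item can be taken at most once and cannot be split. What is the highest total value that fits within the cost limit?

91 util

Check high-value combinations within $24:
- jacket+plant: cost 7+17=24, value 35+56=91
- board game+plant: cost 5+17=22, value 18+56=74
- kettle+jacket: cost 14+7=21, value 37+35=72
- plant: cost 17, value 56
Best: 91 util.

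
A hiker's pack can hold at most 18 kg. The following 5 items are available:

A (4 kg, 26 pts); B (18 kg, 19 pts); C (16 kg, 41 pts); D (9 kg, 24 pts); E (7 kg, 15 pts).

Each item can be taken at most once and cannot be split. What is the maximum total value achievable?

Check high-value combinations within 18 kg:
- A+D: weight 4+9=13, value 26+24=50
- A+E: weight 4+7=11, value 26+15=41
- C: weight 16, value 41
- D+E: weight 9+7=16, value 24+15=39
Best: 50 pts.

50 pts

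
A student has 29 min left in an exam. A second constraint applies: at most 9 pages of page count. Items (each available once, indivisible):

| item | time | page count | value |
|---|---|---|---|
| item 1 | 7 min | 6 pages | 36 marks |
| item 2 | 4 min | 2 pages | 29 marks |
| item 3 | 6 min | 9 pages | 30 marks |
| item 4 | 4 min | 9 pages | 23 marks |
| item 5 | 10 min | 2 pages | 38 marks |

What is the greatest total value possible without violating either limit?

Feasible sets respecting both limits:
- item 1+item 5: time 17, page count 8, value 74
- item 2+item 5: time 14, page count 4, value 67
- item 1+item 2: time 11, page count 8, value 65
- item 5: time 10, page count 2, value 38
Best: 74 marks.

74 marks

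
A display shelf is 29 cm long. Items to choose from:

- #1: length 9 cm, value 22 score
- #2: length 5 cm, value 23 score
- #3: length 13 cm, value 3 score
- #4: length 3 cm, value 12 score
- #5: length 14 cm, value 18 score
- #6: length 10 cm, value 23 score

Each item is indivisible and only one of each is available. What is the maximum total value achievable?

Check high-value combinations within 29 cm:
- #1+#2+#4+#6: length 9+5+3+10=27, value 22+23+12+23=80
- #1+#2+#6: length 9+5+10=24, value 22+23+23=68
- #2+#5+#6: length 5+14+10=29, value 23+18+23=64
- #1+#2+#5: length 9+5+14=28, value 22+23+18=63
Best: 80 score.

80 score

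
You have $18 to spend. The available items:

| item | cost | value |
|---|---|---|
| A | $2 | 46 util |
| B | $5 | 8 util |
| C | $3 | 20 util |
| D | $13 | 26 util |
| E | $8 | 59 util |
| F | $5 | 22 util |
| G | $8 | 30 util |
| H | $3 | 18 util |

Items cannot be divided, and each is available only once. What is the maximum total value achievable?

147 util

Check high-value combinations within $18:
- A+C+E+F: cost 2+3+8+5=18, value 46+20+59+22=147
- A+E+F+H: cost 2+8+5+3=18, value 46+59+22+18=145
- A+C+E+H: cost 2+3+8+3=16, value 46+20+59+18=143
- A+E+G: cost 2+8+8=18, value 46+59+30=135
Best: 147 util.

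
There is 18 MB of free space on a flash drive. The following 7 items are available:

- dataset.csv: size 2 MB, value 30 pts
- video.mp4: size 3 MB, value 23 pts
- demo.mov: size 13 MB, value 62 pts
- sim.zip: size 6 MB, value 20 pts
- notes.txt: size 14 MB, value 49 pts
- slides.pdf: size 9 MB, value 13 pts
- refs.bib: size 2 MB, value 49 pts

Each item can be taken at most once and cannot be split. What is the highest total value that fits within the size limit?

141 pts

This is a 0/1 knapsack; check combinations near the capacity.
- dataset.csv+demo.mov+refs.bib: size 2+13+2=17, value 30+62+49=141
- video.mp4+demo.mov+refs.bib: size 3+13+2=18, value 23+62+49=134
- dataset.csv+notes.txt+refs.bib: size 2+14+2=18, value 30+49+49=128
Best: 141 pts.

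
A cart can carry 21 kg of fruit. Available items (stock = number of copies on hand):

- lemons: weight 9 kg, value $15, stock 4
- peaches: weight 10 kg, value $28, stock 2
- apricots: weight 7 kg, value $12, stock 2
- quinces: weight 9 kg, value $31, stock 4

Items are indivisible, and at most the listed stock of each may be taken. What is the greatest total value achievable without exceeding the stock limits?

Best selections within weight 21 and stock limits:
- 2×quinces: weight 18, value 62
- 1×peaches + 1×quinces: weight 19, value 59
- 2×peaches: weight 20, value 56
- 1×lemons + 1×quinces: weight 18, value 46
Best: $62.

$62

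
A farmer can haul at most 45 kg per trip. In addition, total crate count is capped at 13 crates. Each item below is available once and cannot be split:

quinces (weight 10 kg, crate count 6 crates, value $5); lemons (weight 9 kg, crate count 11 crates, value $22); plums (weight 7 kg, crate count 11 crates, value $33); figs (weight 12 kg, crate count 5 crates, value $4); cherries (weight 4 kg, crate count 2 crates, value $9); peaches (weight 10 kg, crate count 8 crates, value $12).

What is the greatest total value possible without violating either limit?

$42

Feasible sets respecting both limits:
- plums+cherries: weight 11, crate count 13, value 42
- plums: weight 7, crate count 11, value 33
- lemons+cherries: weight 13, crate count 13, value 31
Best: $42.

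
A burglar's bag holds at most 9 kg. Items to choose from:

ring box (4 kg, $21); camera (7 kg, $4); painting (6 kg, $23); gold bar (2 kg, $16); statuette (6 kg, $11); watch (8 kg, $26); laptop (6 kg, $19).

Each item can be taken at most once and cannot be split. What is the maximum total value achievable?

$39

Check high-value combinations within 9 kg:
- painting+gold bar: weight 6+2=8, value 23+16=39
- ring box+gold bar: weight 4+2=6, value 21+16=37
- gold bar+laptop: weight 2+6=8, value 16+19=35
Best: $39.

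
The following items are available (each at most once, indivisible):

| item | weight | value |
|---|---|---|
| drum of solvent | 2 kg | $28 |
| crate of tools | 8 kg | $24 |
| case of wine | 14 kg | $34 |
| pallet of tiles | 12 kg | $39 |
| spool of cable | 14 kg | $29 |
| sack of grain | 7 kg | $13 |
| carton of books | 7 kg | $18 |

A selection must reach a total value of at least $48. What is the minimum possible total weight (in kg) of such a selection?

10

Subsets with value ≥ 48, sorted by total weight:
- drum of solvent+crate of tools: weight 10, value 52
- drum of solvent+pallet of tiles: weight 14, value 67
- drum of solvent+case of wine: weight 16, value 62
Minimum weight: 10 kg.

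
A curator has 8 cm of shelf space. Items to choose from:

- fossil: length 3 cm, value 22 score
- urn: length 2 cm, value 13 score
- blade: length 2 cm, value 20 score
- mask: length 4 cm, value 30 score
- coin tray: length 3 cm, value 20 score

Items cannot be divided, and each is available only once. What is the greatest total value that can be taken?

Check high-value combinations within 8 cm:
- urn+blade+mask: length 2+2+4=8, value 13+20+30=63
- fossil+blade+coin tray: length 3+2+3=8, value 22+20+20=62
- fossil+urn+blade: length 3+2+2=7, value 22+13+20=55
- fossil+urn+coin tray: length 3+2+3=8, value 22+13+20=55
- urn+blade+coin tray: length 2+2+3=7, value 13+20+20=53
Best: 63 score.

63 score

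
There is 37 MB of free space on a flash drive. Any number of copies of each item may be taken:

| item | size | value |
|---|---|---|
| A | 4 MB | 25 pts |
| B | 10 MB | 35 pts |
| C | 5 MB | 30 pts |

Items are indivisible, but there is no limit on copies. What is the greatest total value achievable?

230 pts

Best value-per-unit is A at 25/4; filling with it alone gives 9×25 = 225.
Optimal mix: 8×A + 1×C → size 37, value 230.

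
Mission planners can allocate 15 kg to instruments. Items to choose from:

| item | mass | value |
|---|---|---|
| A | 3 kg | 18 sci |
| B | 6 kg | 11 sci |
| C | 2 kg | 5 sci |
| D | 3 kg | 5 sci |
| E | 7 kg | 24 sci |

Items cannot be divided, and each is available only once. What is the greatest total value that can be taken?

52 sci

Check high-value combinations within 15 kg:
- A+C+D+E: mass 3+2+3+7=15, value 18+5+5+24=52
- A+C+E: mass 3+2+7=12, value 18+5+24=47
- A+D+E: mass 3+3+7=13, value 18+5+24=47
- A+E: mass 3+7=10, value 18+24=42
- B+C+E: mass 6+2+7=15, value 11+5+24=40
Best: 52 sci.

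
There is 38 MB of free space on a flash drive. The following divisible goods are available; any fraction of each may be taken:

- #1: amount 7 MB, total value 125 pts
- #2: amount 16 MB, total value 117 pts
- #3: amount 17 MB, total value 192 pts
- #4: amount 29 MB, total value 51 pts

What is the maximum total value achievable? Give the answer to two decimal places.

Take in order of value per unit:
- #1 (125/7 per unit): all 7 → value 125, running total 125.00
- #3 (192/17 per unit): all 17 → value 192, running total 317.00
- #2 (117/16 per unit): 14 of 16 → value 14×117/16 = 102.3750, running total 419.38
Total 419.38.

419.38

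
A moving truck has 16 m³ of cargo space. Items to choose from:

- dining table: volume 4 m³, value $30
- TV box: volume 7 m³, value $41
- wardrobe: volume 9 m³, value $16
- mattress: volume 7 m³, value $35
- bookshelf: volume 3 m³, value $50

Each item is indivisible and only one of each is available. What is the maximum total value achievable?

Check high-value combinations within 16 m³:
- dining table+TV box+bookshelf: volume 4+7+3=14, value 30+41+50=121
- dining table+mattress+bookshelf: volume 4+7+3=14, value 30+35+50=115
- dining table+wardrobe+bookshelf: volume 4+9+3=16, value 30+16+50=96
- TV box+bookshelf: volume 7+3=10, value 41+50=91
Best: $121.

$121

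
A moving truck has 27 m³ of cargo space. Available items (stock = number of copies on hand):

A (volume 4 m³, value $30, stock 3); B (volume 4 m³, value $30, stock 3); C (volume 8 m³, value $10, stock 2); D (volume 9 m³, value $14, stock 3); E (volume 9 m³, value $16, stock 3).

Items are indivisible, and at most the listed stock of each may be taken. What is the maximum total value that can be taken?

Best selections within volume 27 and stock limits:
- 3×A + 3×B: volume 24, value 180
- 2×A + 3×B: volume 20, value 150
- 3×A + 2×B: volume 20, value 150
- 1×A + 3×B + 1×E: volume 25, value 136
Best: $180.

$180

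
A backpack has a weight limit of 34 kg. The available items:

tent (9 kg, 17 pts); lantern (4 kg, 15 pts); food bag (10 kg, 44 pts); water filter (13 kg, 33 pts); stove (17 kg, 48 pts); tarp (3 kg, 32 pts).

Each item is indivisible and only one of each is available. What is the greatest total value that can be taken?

Check high-value combinations within 34 kg:
- lantern+food bag+stove+tarp: weight 4+10+17+3=34, value 15+44+48+32=139
- lantern+food bag+water filter+tarp: weight 4+10+13+3=30, value 15+44+33+32=124
- food bag+stove+tarp: weight 10+17+3=30, value 44+48+32=124
- water filter+stove+tarp: weight 13+17+3=33, value 33+48+32=113
- tent+lantern+stove+tarp: weight 9+4+17+3=33, value 17+15+48+32=112
Best: 139 pts.

139 pts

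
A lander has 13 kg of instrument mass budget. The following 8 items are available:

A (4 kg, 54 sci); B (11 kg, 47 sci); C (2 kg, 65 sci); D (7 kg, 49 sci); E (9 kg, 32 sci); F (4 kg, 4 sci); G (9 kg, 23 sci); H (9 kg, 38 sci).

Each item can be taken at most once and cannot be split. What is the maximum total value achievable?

168 sci

Check high-value combinations within 13 kg:
- A+C+D: mass 4+2+7=13, value 54+65+49=168
- A+C+F: mass 4+2+4=10, value 54+65+4=123
- A+C: mass 4+2=6, value 54+65=119
- C+D+F: mass 2+7+4=13, value 65+49+4=118
- C+D: mass 2+7=9, value 65+49=114
Best: 168 sci.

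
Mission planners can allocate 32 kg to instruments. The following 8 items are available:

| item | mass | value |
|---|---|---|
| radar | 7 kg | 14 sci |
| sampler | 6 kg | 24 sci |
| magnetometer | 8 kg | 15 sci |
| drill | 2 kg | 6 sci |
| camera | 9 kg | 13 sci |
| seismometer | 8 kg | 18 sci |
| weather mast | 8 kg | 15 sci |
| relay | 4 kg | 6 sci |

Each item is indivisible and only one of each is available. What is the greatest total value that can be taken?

78 sci

Check high-value combinations within 32 kg:
- sampler+magnetometer+drill+seismometer+weather mast: mass 6+8+2+8+8=32, value 24+15+6+18+15=78
- radar+sampler+magnetometer+drill+seismometer: mass 7+6+8+2+8=31, value 14+24+15+6+18=77
- radar+sampler+drill+seismometer+weather mast: mass 7+6+2+8+8=31, value 14+24+6+18+15=77
- radar+sampler+drill+camera+seismometer: mass 7+6+2+9+8=32, value 14+24+6+13+18=75
- radar+sampler+magnetometer+drill+weather mast: mass 7+6+8+2+8=31, value 14+24+15+6+15=74
Best: 78 sci.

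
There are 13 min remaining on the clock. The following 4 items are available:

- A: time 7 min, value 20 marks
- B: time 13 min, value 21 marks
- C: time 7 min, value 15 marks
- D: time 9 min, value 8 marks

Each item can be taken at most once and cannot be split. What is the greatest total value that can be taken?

Check high-value combinations within 13 min:
- B: time 13, value 21
- A: time 7, value 20
- C: time 7, value 15
Best: 21 marks.

21 marks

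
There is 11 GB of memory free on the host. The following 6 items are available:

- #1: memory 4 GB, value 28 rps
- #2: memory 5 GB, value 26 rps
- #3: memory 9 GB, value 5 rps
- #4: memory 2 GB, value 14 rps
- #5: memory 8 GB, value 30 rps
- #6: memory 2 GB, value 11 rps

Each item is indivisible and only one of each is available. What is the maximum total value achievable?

68 rps

This is a 0/1 knapsack; check combinations near the capacity.
- #1+#2+#4: memory 4+5+2=11, value 28+26+14=68
- #1+#2+#6: memory 4+5+2=11, value 28+26+11=65
- #1+#2: memory 4+5=9, value 28+26=54
Best: 68 rps.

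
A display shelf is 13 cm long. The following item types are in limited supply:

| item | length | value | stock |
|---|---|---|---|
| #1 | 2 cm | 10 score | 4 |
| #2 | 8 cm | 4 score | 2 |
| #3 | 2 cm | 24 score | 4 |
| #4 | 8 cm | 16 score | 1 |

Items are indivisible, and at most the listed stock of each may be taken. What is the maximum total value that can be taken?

116 score

Top feasible selections:
- 2×#1 + 4×#3: length 12, value 116
- 1×#1 + 4×#3: length 10, value 106
- 3×#1 + 3×#3: length 12, value 102
- 4×#3: length 8, value 96
Best: 116 score.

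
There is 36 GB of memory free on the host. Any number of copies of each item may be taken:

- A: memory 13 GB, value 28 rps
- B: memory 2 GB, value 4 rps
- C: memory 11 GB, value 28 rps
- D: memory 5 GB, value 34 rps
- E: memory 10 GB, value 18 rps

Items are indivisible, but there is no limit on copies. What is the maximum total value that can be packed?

Best value-per-unit is D at 34/5, and filling with it alone uses memory 7×5=35. No mix of the others beats 7×34 = 238.

238 rps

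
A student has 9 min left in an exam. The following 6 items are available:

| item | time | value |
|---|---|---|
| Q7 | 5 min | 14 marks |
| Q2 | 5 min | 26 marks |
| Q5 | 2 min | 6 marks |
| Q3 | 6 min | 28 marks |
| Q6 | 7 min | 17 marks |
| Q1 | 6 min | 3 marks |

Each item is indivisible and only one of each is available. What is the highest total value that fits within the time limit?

34 marks

Check high-value combinations within 9 min:
- Q5+Q3: time 2+6=8, value 6+28=34
- Q2+Q5: time 5+2=7, value 26+6=32
- Q3: time 6, value 28
Best: 34 marks.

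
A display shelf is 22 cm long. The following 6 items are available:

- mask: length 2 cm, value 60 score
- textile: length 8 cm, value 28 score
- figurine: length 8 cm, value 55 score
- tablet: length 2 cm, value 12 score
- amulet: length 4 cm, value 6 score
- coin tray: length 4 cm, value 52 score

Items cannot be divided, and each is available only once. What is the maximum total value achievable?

195 score

This is a 0/1 knapsack; check combinations near the capacity.
- mask+textile+figurine+coin tray: length 2+8+8+4=22, value 60+28+55+52=195
- mask+figurine+tablet+amulet+coin tray: length 2+8+2+4+4=20, value 60+55+12+6+52=185
- mask+figurine+tablet+coin tray: length 2+8+2+4=16, value 60+55+12+52=179
- mask+figurine+amulet+coin tray: length 2+8+4+4=18, value 60+55+6+52=173
- mask+figurine+coin tray: length 2+8+4=14, value 60+55+52=167
Best: 195 score.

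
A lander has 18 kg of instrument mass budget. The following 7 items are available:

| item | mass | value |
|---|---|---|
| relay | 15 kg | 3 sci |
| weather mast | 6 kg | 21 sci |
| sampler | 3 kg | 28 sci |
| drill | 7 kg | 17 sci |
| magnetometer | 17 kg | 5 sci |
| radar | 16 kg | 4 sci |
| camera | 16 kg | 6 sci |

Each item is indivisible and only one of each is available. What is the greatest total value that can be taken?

Check high-value combinations within 18 kg:
- weather mast+sampler+drill: mass 6+3+7=16, value 21+28+17=66
- weather mast+sampler: mass 6+3=9, value 21+28=49
- sampler+drill: mass 3+7=10, value 28+17=45
Best: 66 sci.

66 sci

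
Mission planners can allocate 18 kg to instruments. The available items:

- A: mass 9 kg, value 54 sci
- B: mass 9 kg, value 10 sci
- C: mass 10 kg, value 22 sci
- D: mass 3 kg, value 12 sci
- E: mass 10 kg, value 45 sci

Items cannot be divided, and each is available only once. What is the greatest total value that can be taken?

Check high-value combinations within 18 kg:
- A+D: mass 9+3=12, value 54+12=66
- A+B: mass 9+9=18, value 54+10=64
- D+E: mass 3+10=13, value 12+45=57
- A: mass 9, value 54
- E: mass 10, value 45
Best: 66 sci.

66 sci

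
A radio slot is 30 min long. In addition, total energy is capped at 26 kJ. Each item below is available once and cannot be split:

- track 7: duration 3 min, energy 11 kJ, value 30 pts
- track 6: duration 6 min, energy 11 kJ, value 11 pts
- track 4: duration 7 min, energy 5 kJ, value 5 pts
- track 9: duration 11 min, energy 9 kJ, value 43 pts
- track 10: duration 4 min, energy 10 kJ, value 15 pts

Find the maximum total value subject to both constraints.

Feasible sets respecting both limits:
- track 7+track 4+track 9: duration 21, energy 25, value 78
- track 7+track 9: duration 14, energy 20, value 73
- track 4+track 9+track 10: duration 22, energy 24, value 63
Best: 78 pts.

78 pts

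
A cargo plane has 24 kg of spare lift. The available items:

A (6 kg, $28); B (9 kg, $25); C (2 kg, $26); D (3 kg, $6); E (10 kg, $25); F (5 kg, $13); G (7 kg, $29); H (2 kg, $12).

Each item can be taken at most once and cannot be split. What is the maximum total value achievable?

Check high-value combinations within 24 kg:
- A+C+F+G+H: weight 6+2+5+7+2=22, value 28+26+13+29+12=108
- A+B+C+G: weight 6+9+2+7=24, value 28+25+26+29=108
- A+B+C+F+H: weight 6+9+2+5+2=24, value 28+25+26+13+12=104
Best: $108.

$108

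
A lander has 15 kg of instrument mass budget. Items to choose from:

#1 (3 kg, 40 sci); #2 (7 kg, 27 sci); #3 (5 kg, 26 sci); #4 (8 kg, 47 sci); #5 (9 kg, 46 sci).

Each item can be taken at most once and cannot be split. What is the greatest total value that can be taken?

93 sci

Check high-value combinations within 15 kg:
- #1+#2+#3: mass 3+7+5=15, value 40+27+26=93
- #1+#4: mass 3+8=11, value 40+47=87
- #1+#5: mass 3+9=12, value 40+46=86
- #2+#4: mass 7+8=15, value 27+47=74
Best: 93 sci.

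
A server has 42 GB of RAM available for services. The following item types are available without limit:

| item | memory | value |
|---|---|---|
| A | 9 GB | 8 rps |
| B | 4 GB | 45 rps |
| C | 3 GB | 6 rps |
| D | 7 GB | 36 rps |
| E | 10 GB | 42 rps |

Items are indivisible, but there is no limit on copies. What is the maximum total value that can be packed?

Best value-per-unit is B at 45/4, and filling with it alone uses memory 10×4=40. No mix of the others beats 10×45 = 450.

450 rps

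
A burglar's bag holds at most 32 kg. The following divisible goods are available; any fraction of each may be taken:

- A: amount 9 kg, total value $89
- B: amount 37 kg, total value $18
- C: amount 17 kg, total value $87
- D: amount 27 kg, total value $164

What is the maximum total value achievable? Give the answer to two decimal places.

228.70

Take in order of value per unit:
- A (89/9 per unit): all 9 → value 89, running total 89.00
- D (164/27 per unit): 23 of 27 → value 23×164/27 = 139.7037, running total 228.70
Total 228.70.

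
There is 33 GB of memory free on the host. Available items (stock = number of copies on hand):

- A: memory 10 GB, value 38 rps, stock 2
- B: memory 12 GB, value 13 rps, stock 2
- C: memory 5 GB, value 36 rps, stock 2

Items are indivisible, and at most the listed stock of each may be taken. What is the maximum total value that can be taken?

Top feasible selections:
- 2×A + 2×C: memory 30, value 148
- 1×A + 1×B + 2×C: memory 32, value 123
Best: 148 rps.

148 rps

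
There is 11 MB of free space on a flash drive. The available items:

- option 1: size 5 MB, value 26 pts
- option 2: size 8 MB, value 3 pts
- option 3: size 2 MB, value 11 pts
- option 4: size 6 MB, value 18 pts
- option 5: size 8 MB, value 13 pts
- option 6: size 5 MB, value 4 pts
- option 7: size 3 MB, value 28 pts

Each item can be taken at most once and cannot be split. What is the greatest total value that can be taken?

Check high-value combinations within 11 MB:
- option 1+option 3+option 7: size 5+2+3=10, value 26+11+28=65
- option 3+option 4+option 7: size 2+6+3=11, value 11+18+28=57
- option 1+option 7: size 5+3=8, value 26+28=54
- option 4+option 7: size 6+3=9, value 18+28=46
Best: 65 pts.

65 pts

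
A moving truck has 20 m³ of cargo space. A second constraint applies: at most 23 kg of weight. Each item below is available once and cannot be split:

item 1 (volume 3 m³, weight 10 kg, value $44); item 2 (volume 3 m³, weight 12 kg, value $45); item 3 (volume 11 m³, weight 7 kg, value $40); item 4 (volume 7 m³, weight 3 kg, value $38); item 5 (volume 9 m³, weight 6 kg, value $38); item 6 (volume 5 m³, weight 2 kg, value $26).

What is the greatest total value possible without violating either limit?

$121

Feasible sets respecting both limits:
- item 2+item 4+item 5: volume 19, weight 21, value 121
- item 1+item 4+item 5: volume 19, weight 19, value 120
- item 2+item 3+item 6: volume 19, weight 21, value 111
Best: $121.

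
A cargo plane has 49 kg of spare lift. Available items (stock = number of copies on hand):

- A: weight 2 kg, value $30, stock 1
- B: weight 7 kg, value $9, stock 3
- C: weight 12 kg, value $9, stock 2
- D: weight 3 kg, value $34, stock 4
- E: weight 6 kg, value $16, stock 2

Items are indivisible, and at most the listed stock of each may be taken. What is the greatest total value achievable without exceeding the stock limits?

Top feasible selections:
- 1×A + 3×B + 4×D + 2×E: weight 47, value 225
- 1×A + 2×B + 4×D + 2×E: weight 40, value 216
- 1×A + 1×B + 1×C + 4×D + 2×E: weight 45, value 216
Best: $225.

$225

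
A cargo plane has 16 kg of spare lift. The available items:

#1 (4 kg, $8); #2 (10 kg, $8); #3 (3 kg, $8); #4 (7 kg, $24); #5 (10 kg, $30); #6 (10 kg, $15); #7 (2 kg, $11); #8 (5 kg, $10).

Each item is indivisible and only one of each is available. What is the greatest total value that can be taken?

$51

Check high-value combinations within 16 kg:
- #1+#3+#4+#7: weight 4+3+7+2=16, value 8+8+24+11=51
- #3+#5+#7: weight 3+10+2=15, value 8+30+11=49
- #1+#5+#7: weight 4+10+2=16, value 8+30+11=49
- #4+#7+#8: weight 7+2+5=14, value 24+11+10=45
- #3+#4+#7: weight 3+7+2=12, value 8+24+11=43
Best: $51.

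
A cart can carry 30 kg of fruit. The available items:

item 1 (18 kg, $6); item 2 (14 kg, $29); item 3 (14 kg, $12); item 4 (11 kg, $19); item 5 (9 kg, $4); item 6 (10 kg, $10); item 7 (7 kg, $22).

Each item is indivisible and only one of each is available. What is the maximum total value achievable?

Check high-value combinations within 30 kg:
- item 2+item 5+item 7: weight 14+9+7=30, value 29+4+22=55
- item 2+item 7: weight 14+7=21, value 29+22=51
- item 4+item 6+item 7: weight 11+10+7=28, value 19+10+22=51
Best: $55.

$55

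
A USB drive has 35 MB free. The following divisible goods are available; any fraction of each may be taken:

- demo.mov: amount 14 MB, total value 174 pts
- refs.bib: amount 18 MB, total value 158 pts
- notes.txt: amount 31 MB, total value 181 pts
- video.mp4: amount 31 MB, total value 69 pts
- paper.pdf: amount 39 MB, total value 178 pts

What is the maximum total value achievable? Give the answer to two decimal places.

349.52

Take in order of value per unit:
- demo.mov (174/14 per unit): all 14 → value 174, running total 174.00
- refs.bib (158/18 per unit): all 18 → value 158, running total 332.00
- notes.txt (181/31 per unit): 3 of 31 → value 3×181/31 = 17.5161, running total 349.52
Total 349.52.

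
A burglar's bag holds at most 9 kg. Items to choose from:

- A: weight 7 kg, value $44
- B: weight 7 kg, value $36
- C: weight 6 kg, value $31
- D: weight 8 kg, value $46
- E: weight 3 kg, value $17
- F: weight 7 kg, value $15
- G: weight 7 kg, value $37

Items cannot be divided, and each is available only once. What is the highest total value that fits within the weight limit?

Check high-value combinations within 9 kg:
- C+E: weight 6+3=9, value 31+17=48
- D: weight 8, value 46
- A: weight 7, value 44
Best: $48.

$48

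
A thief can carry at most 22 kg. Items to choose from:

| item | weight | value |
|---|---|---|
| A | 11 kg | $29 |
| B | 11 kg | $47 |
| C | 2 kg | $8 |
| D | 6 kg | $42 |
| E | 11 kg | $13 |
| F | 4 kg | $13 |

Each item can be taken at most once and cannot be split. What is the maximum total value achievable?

Check high-value combinations within 22 kg:
- B+D+F: weight 11+6+4=21, value 47+42+13=102
- B+C+D: weight 11+2+6=19, value 47+8+42=97
- B+D: weight 11+6=17, value 47+42=89
- A+D+F: weight 11+6+4=21, value 29+42+13=84
Best: $102.

$102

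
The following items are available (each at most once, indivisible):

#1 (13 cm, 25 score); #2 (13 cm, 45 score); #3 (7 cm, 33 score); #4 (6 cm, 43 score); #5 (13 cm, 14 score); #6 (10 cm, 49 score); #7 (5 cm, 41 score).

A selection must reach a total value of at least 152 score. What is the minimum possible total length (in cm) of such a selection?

28

Subsets with value ≥ 152, sorted by total length:
- #3+#4+#6+#7: length 28, value 166
- #2+#3+#4+#7: length 31, value 162
- #2+#4+#6+#7: length 34, value 178
- #1+#4+#6+#7: length 34, value 158
Minimum length: 28 cm.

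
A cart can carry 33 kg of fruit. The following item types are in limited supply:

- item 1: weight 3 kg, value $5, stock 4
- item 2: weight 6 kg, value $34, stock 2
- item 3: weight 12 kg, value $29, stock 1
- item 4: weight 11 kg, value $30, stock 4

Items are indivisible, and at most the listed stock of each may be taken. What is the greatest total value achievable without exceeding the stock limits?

$113

Top feasible selections:
- 3×item 1 + 2×item 2 + 1×item 4: weight 32, value 113
- 3×item 1 + 2×item 2 + 1×item 3: weight 33, value 112
Best: $113.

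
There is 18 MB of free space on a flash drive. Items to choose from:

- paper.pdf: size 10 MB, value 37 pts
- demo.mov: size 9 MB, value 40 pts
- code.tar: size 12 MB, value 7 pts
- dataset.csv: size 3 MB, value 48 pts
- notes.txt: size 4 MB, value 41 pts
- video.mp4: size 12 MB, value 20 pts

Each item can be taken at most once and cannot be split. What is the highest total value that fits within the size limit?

Check high-value combinations within 18 MB:
- demo.mov+dataset.csv+notes.txt: size 9+3+4=16, value 40+48+41=129
- paper.pdf+dataset.csv+notes.txt: size 10+3+4=17, value 37+48+41=126
- dataset.csv+notes.txt: size 3+4=7, value 48+41=89
Best: 129 pts.

129 pts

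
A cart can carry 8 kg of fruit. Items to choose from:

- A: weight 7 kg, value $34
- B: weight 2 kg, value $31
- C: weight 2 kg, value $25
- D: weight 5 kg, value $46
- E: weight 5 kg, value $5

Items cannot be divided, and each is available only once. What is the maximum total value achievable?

Check high-value combinations within 8 kg:
- B+D: weight 2+5=7, value 31+46=77
- C+D: weight 2+5=7, value 25+46=71
- B+C: weight 2+2=4, value 31+25=56
- D: weight 5, value 46
- B+E: weight 2+5=7, value 31+5=36
Best: $77.

$77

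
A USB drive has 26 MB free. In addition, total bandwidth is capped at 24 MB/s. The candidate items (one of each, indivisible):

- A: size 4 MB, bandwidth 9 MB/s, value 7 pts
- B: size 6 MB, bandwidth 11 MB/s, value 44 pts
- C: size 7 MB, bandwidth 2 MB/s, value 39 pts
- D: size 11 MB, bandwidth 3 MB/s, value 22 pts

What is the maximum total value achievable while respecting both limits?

Feasible sets respecting both limits:
- B+C+D: size 24, bandwidth 16, value 105
- A+B+C: size 17, bandwidth 22, value 90
- B+C: size 13, bandwidth 13, value 83
- A+B+D: size 21, bandwidth 23, value 73
Best: 105 pts.

105 pts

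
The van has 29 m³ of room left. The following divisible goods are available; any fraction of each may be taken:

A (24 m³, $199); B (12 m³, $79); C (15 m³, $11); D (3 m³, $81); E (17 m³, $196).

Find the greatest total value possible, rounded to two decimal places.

351.63

Take in order of value per unit:
- D (81/3 per unit): all 3 → value 81, running total 81.00
- E (196/17 per unit): all 17 → value 196, running total 277.00
- A (199/24 per unit): 9 of 24 → value 9×199/24 = 74.6250, running total 351.63
Total 351.63.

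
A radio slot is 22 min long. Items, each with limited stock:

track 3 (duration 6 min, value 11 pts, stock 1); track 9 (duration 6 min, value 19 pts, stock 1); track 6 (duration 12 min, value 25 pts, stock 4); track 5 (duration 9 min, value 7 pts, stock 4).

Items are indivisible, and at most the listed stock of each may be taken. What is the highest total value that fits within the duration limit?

44 pts

Best selections within duration 22 and stock limits:
- 1×track 9 + 1×track 6: duration 18, value 44
- 1×track 3 + 1×track 9 + 1×track 5: duration 21, value 37
- 1×track 3 + 1×track 6: duration 18, value 36
- 1×track 6 + 1×track 5: duration 21, value 32
Best: 44 pts.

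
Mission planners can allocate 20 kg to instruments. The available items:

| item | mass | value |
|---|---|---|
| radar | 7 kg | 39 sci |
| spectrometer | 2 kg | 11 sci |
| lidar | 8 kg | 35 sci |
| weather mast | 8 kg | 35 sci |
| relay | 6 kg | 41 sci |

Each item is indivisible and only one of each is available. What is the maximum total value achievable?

91 sci

Check high-value combinations within 20 kg:
- radar+spectrometer+relay: mass 7+2+6=15, value 39+11+41=91
- spectrometer+lidar+relay: mass 2+8+6=16, value 11+35+41=87
- spectrometer+weather mast+relay: mass 2+8+6=16, value 11+35+41=87
Best: 91 sci.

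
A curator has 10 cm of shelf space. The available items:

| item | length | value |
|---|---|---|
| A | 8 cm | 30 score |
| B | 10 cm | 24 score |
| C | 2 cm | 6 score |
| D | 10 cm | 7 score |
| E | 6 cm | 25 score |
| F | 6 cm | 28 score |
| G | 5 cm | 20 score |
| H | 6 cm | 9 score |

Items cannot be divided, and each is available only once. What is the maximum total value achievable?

Check high-value combinations within 10 cm:
- A+C: length 8+2=10, value 30+6=36
- C+F: length 2+6=8, value 6+28=34
- C+E: length 2+6=8, value 6+25=31
Best: 36 score.

36 score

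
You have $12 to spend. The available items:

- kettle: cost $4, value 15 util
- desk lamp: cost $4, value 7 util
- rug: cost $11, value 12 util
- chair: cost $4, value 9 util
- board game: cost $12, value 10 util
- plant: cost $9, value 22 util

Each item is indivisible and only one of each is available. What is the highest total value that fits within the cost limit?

Check high-value combinations within $12:
- kettle+desk lamp+chair: cost 4+4+4=12, value 15+7+9=31
- kettle+chair: cost 4+4=8, value 15+9=24
- kettle+desk lamp: cost 4+4=8, value 15+7=22
- plant: cost 9, value 22
Best: 31 util.

31 util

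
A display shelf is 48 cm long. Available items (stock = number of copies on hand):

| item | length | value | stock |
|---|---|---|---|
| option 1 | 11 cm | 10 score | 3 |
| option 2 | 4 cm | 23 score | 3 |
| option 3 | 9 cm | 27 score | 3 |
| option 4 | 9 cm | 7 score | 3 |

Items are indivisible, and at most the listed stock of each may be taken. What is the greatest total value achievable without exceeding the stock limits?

157 score

Best selections within length 48 and stock limits:
- 3×option 2 + 3×option 3 + 1×option 4: length 48, value 157
- 3×option 2 + 3×option 3: length 39, value 150
- 1×option 1 + 2×option 2 + 3×option 3: length 46, value 137
- 3×option 2 + 2×option 3 + 2×option 4: length 48, value 137
Best: 157 score.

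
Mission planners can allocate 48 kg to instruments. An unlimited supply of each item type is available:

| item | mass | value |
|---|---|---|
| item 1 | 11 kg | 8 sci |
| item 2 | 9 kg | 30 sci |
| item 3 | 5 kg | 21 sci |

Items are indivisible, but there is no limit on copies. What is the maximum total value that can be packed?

189 sci

Best value-per-unit is item 3 at 21/5, and filling with it alone uses mass 9×5=45. No mix of the others beats 9×21 = 189.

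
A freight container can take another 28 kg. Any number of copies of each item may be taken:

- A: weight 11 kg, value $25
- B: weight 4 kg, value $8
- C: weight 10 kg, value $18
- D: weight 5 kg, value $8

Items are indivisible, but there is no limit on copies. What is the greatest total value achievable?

Best value-per-unit is A at 25/11; filling with it alone gives 2×25 = 50.
Optimal mix: 2×A + 1×B → weight 26, value 58.

$58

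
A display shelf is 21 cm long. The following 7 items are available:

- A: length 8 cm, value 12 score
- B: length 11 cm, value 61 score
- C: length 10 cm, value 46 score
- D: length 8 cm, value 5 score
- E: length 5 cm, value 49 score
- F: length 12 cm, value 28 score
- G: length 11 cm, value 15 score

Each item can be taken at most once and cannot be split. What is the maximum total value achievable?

Check high-value combinations within 21 cm:
- B+E: length 11+5=16, value 61+49=110
- B+C: length 11+10=21, value 61+46=107
- C+E: length 10+5=15, value 46+49=95
- E+F: length 5+12=17, value 49+28=77
- A+B: length 8+11=19, value 12+61=73
Best: 110 score.

110 score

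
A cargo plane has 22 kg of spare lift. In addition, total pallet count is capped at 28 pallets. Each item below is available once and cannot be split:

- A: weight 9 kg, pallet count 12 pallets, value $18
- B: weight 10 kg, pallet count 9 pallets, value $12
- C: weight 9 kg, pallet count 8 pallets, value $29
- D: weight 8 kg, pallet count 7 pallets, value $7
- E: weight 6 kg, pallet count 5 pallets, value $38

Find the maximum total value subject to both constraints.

$67

Feasible sets respecting both limits:
- C+E: weight 15, pallet count 13, value 67
- A+E: weight 15, pallet count 17, value 56
- B+E: weight 16, pallet count 14, value 50
Best: $67.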